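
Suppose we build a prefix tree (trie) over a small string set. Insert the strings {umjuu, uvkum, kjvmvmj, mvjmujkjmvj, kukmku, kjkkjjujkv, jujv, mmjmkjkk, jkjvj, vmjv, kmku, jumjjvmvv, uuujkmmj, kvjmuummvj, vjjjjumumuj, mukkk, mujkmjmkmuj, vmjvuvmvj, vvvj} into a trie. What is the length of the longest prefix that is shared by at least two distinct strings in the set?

4

Equivalently: take the maximum, over all pairs, of their longest common prefix length.
"vmjv" and "vmjvuvmvj" agree on "vmjv" (4 characters) before diverging; nothing deeper is shared.
Longest shared-prefix length: 4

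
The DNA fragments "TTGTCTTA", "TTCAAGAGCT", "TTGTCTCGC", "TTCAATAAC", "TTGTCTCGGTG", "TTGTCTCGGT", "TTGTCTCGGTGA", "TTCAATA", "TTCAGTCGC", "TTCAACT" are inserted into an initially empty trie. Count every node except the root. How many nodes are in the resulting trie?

Count nodes per top-level branch (shared prefixes stored once):
  'T'-branch (TTCAACT, TTCAAGAGCT, TTCAATA, TTCAATAAC, TTCAGTCGC, TTGTCTCGC, TTGTCTCGGT, TTGTCTCGGTG, TTGTCTCGGTGA, TTGTCTTA): 34 nodes
Sum: 34

34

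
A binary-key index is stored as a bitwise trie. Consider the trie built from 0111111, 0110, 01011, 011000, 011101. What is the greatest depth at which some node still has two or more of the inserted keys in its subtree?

Look for the deepest trie node that still has at least two words in its subtree.
e.g. "0110" and "011000" share the prefix "0110" of length 4; no pair shares a longer one.
Longest shared-prefix length: 4

4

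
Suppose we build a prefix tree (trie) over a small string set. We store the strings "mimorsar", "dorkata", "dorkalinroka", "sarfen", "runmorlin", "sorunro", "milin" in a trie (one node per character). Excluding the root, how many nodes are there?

Insert word by word; a character creates a node only if that edge doesn't already exist:
  "mimorsar" → 8 new (m, i, m, o, r, s, a, r)
  "dorkata" → 7 new (d, o, r, k, a, t, a)
  "dorkalinroka" → prefix "dorka" already present; 7 new (l, i, n, r, o, k, a)
  "sarfen" → 6 new (s, a, r, f, e, n)
  "runmorlin" → 9 new (r, u, n, m, o, r, l, i, n)
  "sorunro" → prefix "s" already present; 6 new (o, r, u, n, r, o)
  "milin" → prefix "mi" already present; 3 new (l, i, n)
Total nodes = 8 + 7 + 7 + 6 + 9 + 6 + 3 = 46

46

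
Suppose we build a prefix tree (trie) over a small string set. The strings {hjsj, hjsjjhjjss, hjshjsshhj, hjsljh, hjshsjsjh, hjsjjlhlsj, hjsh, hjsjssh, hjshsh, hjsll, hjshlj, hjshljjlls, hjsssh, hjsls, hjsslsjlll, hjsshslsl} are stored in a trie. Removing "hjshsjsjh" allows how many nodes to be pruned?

4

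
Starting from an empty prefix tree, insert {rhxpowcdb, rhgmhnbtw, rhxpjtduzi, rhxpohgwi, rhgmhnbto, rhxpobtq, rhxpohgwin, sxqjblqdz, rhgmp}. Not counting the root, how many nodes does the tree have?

41

Count nodes per top-level branch (shared prefixes stored once):
  'r'-branch (rhgmhnbto, rhgmhnbtw, rhgmp, rhxpjtduzi, rhxpobtq, rhxpohgwi, rhxpohgwin, rhxpowcdb): 32 nodes
  's'-branch (sxqjblqdz): 9 nodes
Sum: 41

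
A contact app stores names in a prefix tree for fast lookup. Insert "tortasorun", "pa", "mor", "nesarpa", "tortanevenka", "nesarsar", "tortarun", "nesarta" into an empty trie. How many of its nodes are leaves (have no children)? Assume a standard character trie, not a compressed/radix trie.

Leaves are exactly the stored words that no other stored word extends.
Those words: "mor", "nesarpa", "nesarsar", "nesarta", "pa", "tortanevenka", "tortarun", "tortasorun"
Leaf count: 8

8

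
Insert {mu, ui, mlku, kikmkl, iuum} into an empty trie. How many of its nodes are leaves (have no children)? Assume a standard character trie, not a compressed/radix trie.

Leaves are exactly the stored words that no other stored word extends.
Those words: "iuum", "kikmkl", "mlku", "mu", "ui"
Leaf count: 5

5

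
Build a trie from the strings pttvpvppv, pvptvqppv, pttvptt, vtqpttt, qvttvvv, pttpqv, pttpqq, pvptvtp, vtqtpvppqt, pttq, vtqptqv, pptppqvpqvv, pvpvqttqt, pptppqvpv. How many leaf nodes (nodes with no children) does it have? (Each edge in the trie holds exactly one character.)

A leaf is a node with no children — equivalently, the end of a word that is not a proper prefix of any other stored word.
Those words: "pptppqvpqvv", "pptppqvpv", "pttpqq", "pttpqv", "pttq", "pttvptt", "pttvpvppv", "pvptvqppv", "pvptvtp", "pvpvqttqt", "qvttvvv", "vtqptqv", "vtqpttt", "vtqtpvppqt"
Leaf count: 14

14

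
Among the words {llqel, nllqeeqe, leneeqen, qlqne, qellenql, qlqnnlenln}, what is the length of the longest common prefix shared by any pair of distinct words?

Equivalently: take the maximum, over all pairs, of their longest common prefix length.
e.g. "qlqne" and "qlqnnlenln" share the prefix "qlqn" of length 4; no pair shares a longer one.
Longest shared-prefix length: 4

4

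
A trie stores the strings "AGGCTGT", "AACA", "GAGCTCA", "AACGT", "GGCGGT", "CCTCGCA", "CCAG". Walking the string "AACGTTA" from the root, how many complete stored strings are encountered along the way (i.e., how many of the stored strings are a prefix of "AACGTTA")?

Traverse "AACGTTA" character by character; count nodes along the way that are marked as word ends.
Prefixes of the query that are stored words: "AACGT"
Count: 1

1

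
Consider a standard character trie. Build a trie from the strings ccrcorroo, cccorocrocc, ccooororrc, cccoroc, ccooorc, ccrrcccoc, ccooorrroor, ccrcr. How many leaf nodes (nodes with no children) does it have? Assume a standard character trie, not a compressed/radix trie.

A leaf is a node with no children — equivalently, the end of a word that is not a proper prefix of any other stored word.
Those words: "cccorocrocc", "ccooorc", "ccooororrc", "ccooorrroor", "ccrcorroo", "ccrcr", "ccrrcccoc"
Leaf count: 7

7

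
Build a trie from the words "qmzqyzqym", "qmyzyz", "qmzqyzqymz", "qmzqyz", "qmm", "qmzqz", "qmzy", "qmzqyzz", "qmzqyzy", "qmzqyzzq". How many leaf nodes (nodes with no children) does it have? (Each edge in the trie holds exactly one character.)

Leaves are exactly the stored words that no other stored word extends.
Those words: "qmm", "qmyzyz", "qmzqyzqymz", "qmzqyzy", "qmzqyzzq", "qmzqz", "qmzy"
Leaf count: 7

7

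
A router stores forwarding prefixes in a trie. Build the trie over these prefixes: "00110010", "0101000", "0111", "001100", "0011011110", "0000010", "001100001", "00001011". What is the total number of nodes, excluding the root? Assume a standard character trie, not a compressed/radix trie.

33

Count nodes per top-level branch (shared prefixes stored once):
  '0'-branch (0000010, 00001011, 001100, 001100001, 00110010, 0011011110, 0101000, 0111): 33 nodes
Sum: 33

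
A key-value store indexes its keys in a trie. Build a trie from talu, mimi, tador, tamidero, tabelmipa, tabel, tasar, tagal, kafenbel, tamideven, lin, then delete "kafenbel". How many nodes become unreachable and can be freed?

Walk "kafenbel" from the leaf back toward the root, removing each node that no remaining word uses.
No other word shares any prefix with "kafenbel", so all 8 of its nodes go.
Nodes removed: 8

8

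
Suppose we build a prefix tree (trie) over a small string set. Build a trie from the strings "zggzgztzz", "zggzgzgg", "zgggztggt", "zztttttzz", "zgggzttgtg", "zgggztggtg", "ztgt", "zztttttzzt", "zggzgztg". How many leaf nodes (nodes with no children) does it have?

Leaves are exactly the stored words that no other stored word extends.
Those words: "zgggztggtg", "zgggzttgtg", "zggzgzgg", "zggzgztg", "zggzgztzz", "ztgt", "zztttttzzt"
Leaf count: 7

7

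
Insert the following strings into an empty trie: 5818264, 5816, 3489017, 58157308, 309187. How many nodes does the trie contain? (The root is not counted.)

25

Trie structure (* marks end of a word):
(root)
├─ 3
│  ├─ 0
│  │  └─ 9
│  │     └─ 1
│  │        └─ 8
│  │           └─ 7 *
│  └─ 4
│     └─ 8
│        └─ 9
│           └─ 0
│              └─ 1
│                 └─ 7 *
└─ 5
   └─ 8
      └─ 1
         ├─ 5
         │  └─ 7
         │     └─ 3
         │        └─ 0
         │           └─ 8 *
         ├─ 6 *
         └─ 8
            └─ 2
               └─ 6
                  └─ 4 *
Counting every labelled node above: 25.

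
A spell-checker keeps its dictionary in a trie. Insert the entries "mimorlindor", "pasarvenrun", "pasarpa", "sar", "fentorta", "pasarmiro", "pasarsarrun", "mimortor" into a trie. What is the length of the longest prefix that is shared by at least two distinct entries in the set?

5

Look for the deepest trie node that still has at least two words in its subtree.
e.g. "mimorlindor" and "mimortor" share the prefix "mimor" of length 5; no pair shares a longer one.
Longest shared-prefix length: 5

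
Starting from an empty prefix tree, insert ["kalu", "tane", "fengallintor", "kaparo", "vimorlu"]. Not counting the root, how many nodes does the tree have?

31

Insert word by word; a character creates a node only if that edge doesn't already exist:
  "kalu" → 4 new (k, a, l, u)
  "tane" → 4 new (t, a, n, e)
  "fengallintor" → 12 new (f, e, n, g, a, l, l, i, n, t, o, r)
  "kaparo" → prefix "ka" already present; 4 new (p, a, r, o)
  "vimorlu" → 7 new (v, i, m, o, r, l, u)
Total nodes = 4 + 4 + 12 + 4 + 7 = 31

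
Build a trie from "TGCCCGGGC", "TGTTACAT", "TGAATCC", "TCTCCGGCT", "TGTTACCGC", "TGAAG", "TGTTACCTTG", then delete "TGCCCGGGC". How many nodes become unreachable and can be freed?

7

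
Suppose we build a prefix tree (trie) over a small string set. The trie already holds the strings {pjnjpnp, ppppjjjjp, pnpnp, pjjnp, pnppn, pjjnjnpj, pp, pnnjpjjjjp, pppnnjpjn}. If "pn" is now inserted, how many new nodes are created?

Every character of "pn" already lies on an existing path (it is a prefix of some stored word).
No new nodes are needed: 0.

0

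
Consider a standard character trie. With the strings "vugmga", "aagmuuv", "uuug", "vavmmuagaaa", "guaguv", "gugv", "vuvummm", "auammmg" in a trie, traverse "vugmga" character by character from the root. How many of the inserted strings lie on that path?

1

Walk "vugmga" from the root; an end-of-word marker is hit whenever a stored word is a prefix of "vugmga".
Prefixes of the query that are stored words: "vugmga"
Count: 1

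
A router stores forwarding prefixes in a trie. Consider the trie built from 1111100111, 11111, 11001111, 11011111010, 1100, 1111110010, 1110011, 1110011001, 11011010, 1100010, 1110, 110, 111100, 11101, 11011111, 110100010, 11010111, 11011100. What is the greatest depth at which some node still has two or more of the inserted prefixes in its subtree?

Look for the deepest trie node that still has at least two words in its subtree.
"11011111" and "11011111010" agree on "11011111" (8 characters) before diverging; nothing deeper is shared.
Longest shared-prefix length: 8

8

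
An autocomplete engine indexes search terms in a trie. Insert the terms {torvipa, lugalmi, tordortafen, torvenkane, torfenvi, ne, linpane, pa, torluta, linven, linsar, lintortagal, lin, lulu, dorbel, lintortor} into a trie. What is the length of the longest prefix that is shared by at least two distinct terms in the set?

The deepest shared node is where two words last agree before diverging.
"lintortagal" and "lintortor" agree on "lintort" (7 characters) before diverging; nothing deeper is shared.
Longest shared-prefix length: 7

7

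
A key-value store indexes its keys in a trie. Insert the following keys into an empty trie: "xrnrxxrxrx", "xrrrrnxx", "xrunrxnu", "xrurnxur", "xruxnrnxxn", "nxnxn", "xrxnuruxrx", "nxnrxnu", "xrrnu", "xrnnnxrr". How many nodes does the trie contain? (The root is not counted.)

58

Count nodes per top-level branch (shared prefixes stored once):
  'n'-branch (nxnrxnu, nxnxn): 9 nodes
  'x'-branch (xrnnnxrr, xrnrxxrxrx, xrrnu, xrrrrnxx, xrunrxnu, xrurnxur, xruxnrnxxn, xrxnuruxrx): 49 nodes
Sum: 58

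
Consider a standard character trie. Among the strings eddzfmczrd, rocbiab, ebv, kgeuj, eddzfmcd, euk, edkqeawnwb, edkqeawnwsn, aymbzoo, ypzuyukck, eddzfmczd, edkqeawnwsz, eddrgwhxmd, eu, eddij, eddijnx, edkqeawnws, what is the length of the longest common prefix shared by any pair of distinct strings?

10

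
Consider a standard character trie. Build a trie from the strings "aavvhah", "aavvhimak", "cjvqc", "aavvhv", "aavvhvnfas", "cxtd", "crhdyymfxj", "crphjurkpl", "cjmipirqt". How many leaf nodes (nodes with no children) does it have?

Leaves are exactly the stored words that no other stored word extends.
Those words: "aavvhah", "aavvhimak", "aavvhvnfas", "cjmipirqt", "cjvqc", "crhdyymfxj", "crphjurkpl", "cxtd"
Leaf count: 8

8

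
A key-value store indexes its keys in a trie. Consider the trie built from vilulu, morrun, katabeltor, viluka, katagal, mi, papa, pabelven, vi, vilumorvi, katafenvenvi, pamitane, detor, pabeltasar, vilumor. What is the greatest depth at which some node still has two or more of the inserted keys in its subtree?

Look for the deepest trie node that still has at least two words in its subtree.
"vilumor" and "vilumorvi" agree on "vilumor" (7 characters) before diverging; nothing deeper is shared.
Longest shared-prefix length: 7

7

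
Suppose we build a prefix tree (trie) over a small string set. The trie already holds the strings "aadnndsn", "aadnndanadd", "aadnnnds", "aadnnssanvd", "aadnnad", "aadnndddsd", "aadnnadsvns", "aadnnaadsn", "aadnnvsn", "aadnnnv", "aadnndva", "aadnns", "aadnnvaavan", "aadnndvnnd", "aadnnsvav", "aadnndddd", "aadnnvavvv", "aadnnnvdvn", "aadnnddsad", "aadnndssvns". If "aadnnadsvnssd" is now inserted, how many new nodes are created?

"aadnnadsvns" is already a path in the trie; the remaining "sd" must be added.
So 13 − 11 = 2 new nodes.

2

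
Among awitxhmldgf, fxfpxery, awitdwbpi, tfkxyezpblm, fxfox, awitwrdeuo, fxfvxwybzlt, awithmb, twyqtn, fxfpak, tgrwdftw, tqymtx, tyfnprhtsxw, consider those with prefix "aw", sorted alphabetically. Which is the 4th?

awitxhmldgf

Filter for "aw…" and sort: "awitdwbpi", "awithmb", "awitwrdeuo", "awitxhmldgf"
The 4th is awitxhmldgf.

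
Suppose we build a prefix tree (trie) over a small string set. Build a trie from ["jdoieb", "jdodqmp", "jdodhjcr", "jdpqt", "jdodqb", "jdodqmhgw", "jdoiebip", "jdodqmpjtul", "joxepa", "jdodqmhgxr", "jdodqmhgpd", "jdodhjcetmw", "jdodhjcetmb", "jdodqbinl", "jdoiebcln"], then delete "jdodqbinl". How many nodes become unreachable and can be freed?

3

Walk "jdodqbinl" from the leaf back toward the root, removing each node that no remaining word uses.
The suffix "inl" (3 nodes) is used only by "jdodqbinl"; "jdodqb" is itself a stored word, so pruning stops there.
Nodes removed: 3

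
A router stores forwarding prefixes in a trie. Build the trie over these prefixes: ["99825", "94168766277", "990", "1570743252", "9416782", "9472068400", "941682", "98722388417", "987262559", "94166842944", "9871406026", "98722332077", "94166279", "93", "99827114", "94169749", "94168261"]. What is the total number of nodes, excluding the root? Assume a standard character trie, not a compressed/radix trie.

Count nodes per top-level branch (shared prefixes stored once):
  '1'-branch (1570743252): 10 nodes
  '9'-branch (93, 94166279, 94166842944, 9416782, 941682, 94168261, 94168766277, 94169749, 9472068400, 9871406026, 98722332077, 98722388417, 987262559, 990, 99825, 99827114): 76 nodes
Sum: 86

86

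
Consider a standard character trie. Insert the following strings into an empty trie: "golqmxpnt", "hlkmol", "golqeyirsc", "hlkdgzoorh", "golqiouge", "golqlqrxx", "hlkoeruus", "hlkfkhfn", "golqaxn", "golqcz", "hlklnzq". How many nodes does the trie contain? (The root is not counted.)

58

For each word, the new-node count is its length minus the longest prefix already in the trie:
  "golqmxpnt" → 9 new (g, o, l, q, m, x, p, n, t)
  "hlkmol" → 6 new (h, l, k, m, o, l)
  "golqeyirsc" → prefix "golq" already present; 6 new (e, y, i, r, s, c)
  "hlkdgzoorh" → prefix "hlk" already present; 7 new (d, g, z, o, o, r, h)
  "golqiouge" → prefix "golq" already present; 5 new (i, o, u, g, e)
  "golqlqrxx" → prefix "golq" already present; 5 new (l, q, r, x, x)
  "hlkoeruus" → prefix "hlk" already present; 6 new (o, e, r, u, u, s)
  "hlkfkhfn" → prefix "hlk" already present; 5 new (f, k, h, f, n)
  "golqaxn" → prefix "golq" already present; 3 new (a, x, n)
  "golqcz" → prefix "golq" already present; 2 new (c, z)
  "hlklnzq" → prefix "hlk" already present; 4 new (l, n, z, q)
Total nodes = 9 + 6 + 6 + 7 + 5 + 5 + 6 + 5 + 3 + 2 + 4 = 58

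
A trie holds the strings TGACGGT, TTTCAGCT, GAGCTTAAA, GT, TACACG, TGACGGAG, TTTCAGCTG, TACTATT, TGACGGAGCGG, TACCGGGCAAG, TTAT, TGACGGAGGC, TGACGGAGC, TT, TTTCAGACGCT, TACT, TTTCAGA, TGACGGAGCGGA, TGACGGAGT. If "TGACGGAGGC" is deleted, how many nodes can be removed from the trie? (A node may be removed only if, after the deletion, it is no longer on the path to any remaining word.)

After clearing the end-marker at "TGACGGAGGC", prune upward until reaching a node still needed by another word.
The suffix "GC" (2 nodes) is used only by "TGACGGAGGC"; the node for "TGACGGAG" still has the child "C", so pruning stops there.
Nodes removed: 2

2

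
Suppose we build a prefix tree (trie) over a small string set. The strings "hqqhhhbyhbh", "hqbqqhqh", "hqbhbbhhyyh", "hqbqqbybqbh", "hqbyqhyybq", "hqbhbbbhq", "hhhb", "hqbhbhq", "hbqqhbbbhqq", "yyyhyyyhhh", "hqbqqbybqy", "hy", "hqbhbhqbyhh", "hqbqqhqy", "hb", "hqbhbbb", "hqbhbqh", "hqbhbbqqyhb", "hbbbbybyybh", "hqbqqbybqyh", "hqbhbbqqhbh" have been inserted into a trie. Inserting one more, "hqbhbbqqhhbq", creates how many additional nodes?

3

The longest prefix of "hqbhbbqqhhbq" already in the trie is "hqbhbbqqh" (length 9).
Each of the 3 remaining characters creates one node.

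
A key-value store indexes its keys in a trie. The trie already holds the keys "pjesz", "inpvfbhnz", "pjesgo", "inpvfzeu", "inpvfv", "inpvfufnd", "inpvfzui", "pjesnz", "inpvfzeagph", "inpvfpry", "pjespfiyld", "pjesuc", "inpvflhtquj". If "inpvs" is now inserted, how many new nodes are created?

1

"inpv" is already a path in the trie; the remaining "s" must be added.
New nodes needed: |"inpvs"| − 4 = 5 − 4 = 1.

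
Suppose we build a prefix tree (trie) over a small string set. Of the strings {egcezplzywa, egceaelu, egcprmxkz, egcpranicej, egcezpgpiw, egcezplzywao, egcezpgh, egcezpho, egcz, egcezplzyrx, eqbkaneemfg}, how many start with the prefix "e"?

Filter for entries beginning with "e":
Words under "e": egceaelu, egcezpgh, egcezpgpiw, egcezpho, egcezplzyrx, egcezplzywa, egcezplzywao, egcpranicej, egcprmxkz, egcz, eqbkaneemfg
Count: 11

11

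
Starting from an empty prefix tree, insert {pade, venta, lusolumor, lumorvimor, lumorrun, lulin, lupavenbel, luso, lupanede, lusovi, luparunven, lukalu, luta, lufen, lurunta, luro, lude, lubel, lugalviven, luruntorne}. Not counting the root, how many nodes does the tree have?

84

Trace insertions, counting only characters that open a new branch:
  "pade" → 4 new (p, a, d, e)
  "venta" → 5 new (v, e, n, t, a)
  "lusolumor" → 9 new (l, u, s, o, l, u, m, o, r)
  "lumorvimor" → prefix "lu" already present; 8 new (m, o, r, v, i, m, o, r)
  "lumorrun" → prefix "lumor" already present; 3 new (r, u, n)
  "lulin" → prefix "lu" already present; 3 new (l, i, n)
  "lupavenbel" → prefix "lu" already present; 8 new (p, a, v, e, n, b, e, l)
  "luso" → prefix "luso" already present; 0 new (none)
  "lupanede" → prefix "lupa" already present; 4 new (n, e, d, e)
  "lusovi" → prefix "luso" already present; 2 new (v, i)
  "luparunven" → prefix "lupa" already present; 6 new (r, u, n, v, e, n)
  "lukalu" → prefix "lu" already present; 4 new (k, a, l, u)
  "luta" → prefix "lu" already present; 2 new (t, a)
  "lufen" → prefix "lu" already present; 3 new (f, e, n)
  "lurunta" → prefix "lu" already present; 5 new (r, u, n, t, a)
  "luro" → prefix "lur" already present; 1 new (o)
  "lude" → prefix "lu" already present; 2 new (d, e)
  "lubel" → prefix "lu" already present; 3 new (b, e, l)
  "lugalviven" → prefix "lu" already present; 8 new (g, a, l, v, i, v, e, n)
  "luruntorne" → prefix "lurunt" already present; 4 new (o, r, n, e)
Total nodes = 4 + 5 + 9 + 8 + 3 + 3 + 8 + 0 + 4 + 2 + 6 + 4 + 2 + 3 + 5 + 1 + 2 + 3 + 8 + 4 = 84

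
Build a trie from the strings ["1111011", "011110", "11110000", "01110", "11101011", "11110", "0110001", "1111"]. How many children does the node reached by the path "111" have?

2

Follow the path "111" to its node, then look at its outgoing edges.
Distinct next characters after "111": 0, 1.
That node has 2 child edges.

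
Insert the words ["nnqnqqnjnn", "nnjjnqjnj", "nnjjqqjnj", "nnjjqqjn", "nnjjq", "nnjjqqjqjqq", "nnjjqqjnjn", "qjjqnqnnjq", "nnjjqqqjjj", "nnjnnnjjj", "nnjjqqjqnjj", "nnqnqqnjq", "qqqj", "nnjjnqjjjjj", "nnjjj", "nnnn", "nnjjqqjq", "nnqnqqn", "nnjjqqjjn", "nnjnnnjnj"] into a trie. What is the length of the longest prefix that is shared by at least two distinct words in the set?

9

Look for the deepest trie node that still has at least two words in its subtree.
"nnjjqqjnj" and "nnjjqqjnjn" agree on "nnjjqqjnj" (9 characters) before diverging; nothing deeper is shared.
Longest shared-prefix length: 9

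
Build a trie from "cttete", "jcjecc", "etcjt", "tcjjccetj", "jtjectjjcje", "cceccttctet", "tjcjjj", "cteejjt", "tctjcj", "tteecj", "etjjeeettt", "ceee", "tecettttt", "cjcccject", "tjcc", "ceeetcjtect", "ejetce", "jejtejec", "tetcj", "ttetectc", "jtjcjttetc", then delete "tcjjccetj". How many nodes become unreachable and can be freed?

A node on "tcjjccetj"'s path can go only if nothing else ends at it or branches off below it.
The suffix "jjccetj" (7 nodes) is used only by "tcjjccetj"; the node for "tc" still has the child "t", so pruning stops there.
Nodes removed: 7

7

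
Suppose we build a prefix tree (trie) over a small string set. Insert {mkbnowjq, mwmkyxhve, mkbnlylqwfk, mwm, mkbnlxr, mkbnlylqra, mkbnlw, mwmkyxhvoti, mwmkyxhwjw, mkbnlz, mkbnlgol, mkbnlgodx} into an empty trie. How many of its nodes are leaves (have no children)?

A leaf is a node with no children — equivalently, the end of a word that is not a proper prefix of any other stored word.
Those words: "mkbnlgodx", "mkbnlgol", "mkbnlw", "mkbnlxr", "mkbnlylqra", "mkbnlylqwfk", "mkbnlz", "mkbnowjq", "mwmkyxhve", "mwmkyxhvoti", "mwmkyxhwjw"
Leaf count: 11

11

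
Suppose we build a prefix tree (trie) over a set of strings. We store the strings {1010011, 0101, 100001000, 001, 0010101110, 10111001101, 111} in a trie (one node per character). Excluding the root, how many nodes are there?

37

Count nodes per top-level branch (shared prefixes stored once):
  '0'-branch (001, 0010101110, 0101): 13 nodes
  '1'-branch (100001000, 1010011, 10111001101, 111): 24 nodes
Sum: 37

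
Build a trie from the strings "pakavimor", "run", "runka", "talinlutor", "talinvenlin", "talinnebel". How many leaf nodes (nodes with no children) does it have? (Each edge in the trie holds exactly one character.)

Leaves are exactly the stored words that no other stored word extends.
Those words: "pakavimor", "runka", "talinlutor", "talinnebel", "talinvenlin"
Leaf count: 5

5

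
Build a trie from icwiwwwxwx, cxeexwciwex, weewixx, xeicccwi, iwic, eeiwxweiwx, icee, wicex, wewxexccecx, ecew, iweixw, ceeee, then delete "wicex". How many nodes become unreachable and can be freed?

4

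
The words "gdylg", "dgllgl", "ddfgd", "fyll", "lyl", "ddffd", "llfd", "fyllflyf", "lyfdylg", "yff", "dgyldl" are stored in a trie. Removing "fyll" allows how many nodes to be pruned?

A node on "fyll"'s path can go only if nothing else ends at it or branches off below it.
Every node on "fyll" is still needed (e.g. by "fyllflyf"), so nothing is freed.
Nodes removed: 0

0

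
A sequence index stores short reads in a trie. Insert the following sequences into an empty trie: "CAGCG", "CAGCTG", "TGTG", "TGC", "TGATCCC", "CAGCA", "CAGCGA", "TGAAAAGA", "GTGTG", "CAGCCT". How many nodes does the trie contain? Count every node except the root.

31

Count nodes per top-level branch (shared prefixes stored once):
  'C'-branch (CAGCA, CAGCCT, CAGCG, CAGCGA, CAGCTG): 11 nodes
  'G'-branch (GTGTG): 5 nodes
  'T'-branch (TGAAAAGA, TGATCCC, TGC, TGTG): 15 nodes
Sum: 31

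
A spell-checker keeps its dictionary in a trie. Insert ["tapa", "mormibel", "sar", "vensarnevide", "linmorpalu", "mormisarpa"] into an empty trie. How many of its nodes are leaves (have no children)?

6

Leaves are exactly the stored words that no other stored word extends.
Those words: "linmorpalu", "mormibel", "mormisarpa", "sar", "tapa", "vensarnevide"
Leaf count: 6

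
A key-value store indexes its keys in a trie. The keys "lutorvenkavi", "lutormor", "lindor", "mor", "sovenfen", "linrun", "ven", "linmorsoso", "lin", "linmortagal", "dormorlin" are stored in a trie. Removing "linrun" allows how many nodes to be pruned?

Walk "linrun" from the leaf back toward the root, removing each node that no remaining word uses.
The suffix "run" (3 nodes) is used only by "linrun"; the node for "lin" still has the child "d", so pruning stops there.
Nodes removed: 3

3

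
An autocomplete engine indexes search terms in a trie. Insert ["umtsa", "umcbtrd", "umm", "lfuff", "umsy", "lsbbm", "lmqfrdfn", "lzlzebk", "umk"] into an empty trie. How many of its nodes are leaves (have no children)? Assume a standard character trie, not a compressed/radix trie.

9

A leaf is a node with no children — equivalently, the end of a word that is not a proper prefix of any other stored word.
Those words: "lfuff", "lmqfrdfn", "lsbbm", "lzlzebk", "umcbtrd", "umk", "umm", "umsy", "umtsa"
Leaf count: 9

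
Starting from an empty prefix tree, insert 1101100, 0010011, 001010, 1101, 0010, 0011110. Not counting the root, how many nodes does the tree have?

Count nodes per top-level branch (shared prefixes stored once):
  '0'-branch (0010, 0010011, 001010, 0011110): 13 nodes
  '1'-branch (1101, 1101100): 7 nodes
Sum: 20

20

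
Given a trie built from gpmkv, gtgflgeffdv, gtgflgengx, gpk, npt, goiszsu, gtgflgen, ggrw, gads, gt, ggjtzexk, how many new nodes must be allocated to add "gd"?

1

"g" is already a path in the trie; the remaining "d" must be added.
New nodes needed: |"gd"| − 1 = 2 − 1 = 1.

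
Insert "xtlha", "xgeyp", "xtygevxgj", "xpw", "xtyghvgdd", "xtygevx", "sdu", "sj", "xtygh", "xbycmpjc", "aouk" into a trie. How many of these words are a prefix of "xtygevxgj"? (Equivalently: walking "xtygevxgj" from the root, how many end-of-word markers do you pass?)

Walk "xtygevxgj" from the root; an end-of-word marker is hit whenever a stored word is a prefix of "xtygevxgj".
Prefixes of the query that are stored words: "xtygevx", "xtygevxgj"
Count: 2

2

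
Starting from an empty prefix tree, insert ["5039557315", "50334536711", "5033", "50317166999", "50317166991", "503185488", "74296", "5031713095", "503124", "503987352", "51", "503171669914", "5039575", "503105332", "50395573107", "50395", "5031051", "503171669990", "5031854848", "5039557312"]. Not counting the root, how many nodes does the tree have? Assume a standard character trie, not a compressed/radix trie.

64

Count nodes per top-level branch (shared prefixes stored once):
  '5'-branch (5031051, 503105332, 503124, 5031713095, 50317166991, 503171669914, 50317166999, 503171669990, 5031854848, 503185488, 5033, 50334536711, 50395, 50395573107, 5039557312, 5039557315, 5039575, 503987352, 51): 59 nodes
  '7'-branch (74296): 5 nodes
Sum: 64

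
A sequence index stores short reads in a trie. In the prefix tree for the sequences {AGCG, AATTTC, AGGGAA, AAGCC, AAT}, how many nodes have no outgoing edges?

4

Leaves are exactly the stored words that no other stored word extends.
Those words: "AAGCC", "AATTTC", "AGCG", "AGGGAA"
Leaf count: 4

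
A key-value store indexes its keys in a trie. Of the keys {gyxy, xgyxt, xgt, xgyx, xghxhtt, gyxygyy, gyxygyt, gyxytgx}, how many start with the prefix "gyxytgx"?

Walk to "gyxytgx"; the words in its subtree are exactly those with that prefix.
Matches: "gyxytgx"
Count: 1

1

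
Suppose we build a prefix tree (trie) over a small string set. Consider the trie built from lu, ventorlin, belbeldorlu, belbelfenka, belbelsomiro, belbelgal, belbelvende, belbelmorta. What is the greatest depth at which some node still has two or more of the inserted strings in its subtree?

Equivalently: take the maximum, over all pairs, of their longest common prefix length.
e.g. "belbeldorlu" and "belbelfenka" share the prefix "belbel" of length 6; no pair shares a longer one.
Longest shared-prefix length: 6

6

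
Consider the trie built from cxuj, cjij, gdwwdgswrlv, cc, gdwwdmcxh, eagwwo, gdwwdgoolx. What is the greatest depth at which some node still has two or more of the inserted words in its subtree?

6

The deepest shared node is where two words last agree before diverging.
"gdwwdgoolx" and "gdwwdgswrlv" agree on "gdwwdg" (6 characters) before diverging; nothing deeper is shared.
Longest shared-prefix length: 6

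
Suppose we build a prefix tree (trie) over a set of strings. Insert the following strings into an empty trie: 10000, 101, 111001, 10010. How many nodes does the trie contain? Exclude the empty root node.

13

Trace insertions, counting only characters that open a new branch:
  "10000" → 5 new (1, 0, 0, 0, 0)
  "101" → prefix "10" already present; 1 new (1)
  "111001" → prefix "1" already present; 5 new (1, 1, 0, 0, 1)
  "10010" → prefix "100" already present; 2 new (1, 0)
Total nodes = 5 + 1 + 5 + 2 = 13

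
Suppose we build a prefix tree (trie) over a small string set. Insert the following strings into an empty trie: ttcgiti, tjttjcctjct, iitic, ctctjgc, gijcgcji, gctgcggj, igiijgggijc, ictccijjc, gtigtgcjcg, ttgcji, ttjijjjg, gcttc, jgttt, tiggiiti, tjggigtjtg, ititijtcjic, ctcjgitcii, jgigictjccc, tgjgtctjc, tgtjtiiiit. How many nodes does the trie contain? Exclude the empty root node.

Count nodes per top-level branch (shared prefixes stored once):
  'c'-branch (ctcjgitcii, ctctjgc): 14 nodes
  'g'-branch (gctgcggj, gcttc, gijcgcji, gtigtgcjcg): 26 nodes
  'i'-branch (ictccijjc, igiijgggijc, iitic, ititijtcjic): 33 nodes
  'j'-branch (jgigictjccc, jgttt): 14 nodes
  't'-branch (tgjgtctjc, tgtjtiiiit, tiggiiti, tjggigtjtg, tjttjcctjct, ttcgiti, ttgcji, ttjijjjg): 58 nodes
Sum: 145

145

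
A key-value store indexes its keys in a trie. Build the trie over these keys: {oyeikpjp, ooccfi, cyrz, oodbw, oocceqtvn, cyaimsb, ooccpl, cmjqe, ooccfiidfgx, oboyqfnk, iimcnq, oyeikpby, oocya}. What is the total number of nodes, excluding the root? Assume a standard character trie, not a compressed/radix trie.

58

For each word, the new-node count is its length minus the longest prefix already in the trie:
  "oyeikpjp" → 8 new (o, y, e, i, k, p, j, p)
  "ooccfi" → prefix "o" already present; 5 new (o, c, c, f, i)
  "cyrz" → 4 new (c, y, r, z)
  "oodbw" → prefix "oo" already present; 3 new (d, b, w)
  "oocceqtvn" → prefix "oocc" already present; 5 new (e, q, t, v, n)
  "cyaimsb" → prefix "cy" already present; 5 new (a, i, m, s, b)
  "ooccpl" → prefix "oocc" already present; 2 new (p, l)
  "cmjqe" → prefix "c" already present; 4 new (m, j, q, e)
  "ooccfiidfgx" → prefix "ooccfi" already present; 5 new (i, d, f, g, x)
  "oboyqfnk" → prefix "o" already present; 7 new (b, o, y, q, f, n, k)
  "iimcnq" → 6 new (i, i, m, c, n, q)
  "oyeikpby" → prefix "oyeikp" already present; 2 new (b, y)
  "oocya" → prefix "ooc" already present; 2 new (y, a)
Total nodes = 8 + 5 + 4 + 3 + 5 + 5 + 2 + 4 + 5 + 7 + 6 + 2 + 2 = 58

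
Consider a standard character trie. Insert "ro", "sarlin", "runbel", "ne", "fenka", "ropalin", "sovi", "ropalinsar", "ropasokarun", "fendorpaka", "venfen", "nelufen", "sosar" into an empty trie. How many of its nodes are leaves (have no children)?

Leaves are exactly the stored words that no other stored word extends.
Those words: "fendorpaka", "fenka", "nelufen", "ropalinsar", "ropasokarun", "runbel", "sarlin", "sosar", "sovi", "venfen"
Leaf count: 10

10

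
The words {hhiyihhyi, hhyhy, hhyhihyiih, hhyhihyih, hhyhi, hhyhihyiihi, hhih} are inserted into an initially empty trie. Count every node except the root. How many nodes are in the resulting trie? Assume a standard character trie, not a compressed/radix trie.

21

Trie structure (* marks end of a word):
(root)
└─ h
   └─ h
      ├─ i
      │  ├─ h *
      │  └─ y
      │     └─ i
      │        └─ h
      │           └─ h
      │              └─ y
      │                 └─ i *
      └─ y
         └─ h
            ├─ i *
            │  └─ h
            │     └─ y
            │        └─ i
            │           ├─ h *
            │           └─ i
            │              └─ h *
            │                 └─ i *
            └─ y *
Counting every labelled node above: 21.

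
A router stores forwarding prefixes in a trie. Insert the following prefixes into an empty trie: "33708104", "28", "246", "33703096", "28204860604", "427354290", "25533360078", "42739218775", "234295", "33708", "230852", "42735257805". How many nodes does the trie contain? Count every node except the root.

Insert word by word; a character creates a node only if that edge doesn't already exist:
  "33708104" → 8 new (3, 3, 7, 0, 8, 1, 0, 4)
  "28" → 2 new (2, 8)
  "246" → prefix "2" already present; 2 new (4, 6)
  "33703096" → prefix "3370" already present; 4 new (3, 0, 9, 6)
  "28204860604" → prefix "28" already present; 9 new (2, 0, 4, 8, 6, 0, 6, 0, 4)
  "427354290" → 9 new (4, 2, 7, 3, 5, 4, 2, 9, 0)
  "25533360078" → prefix "2" already present; 10 new (5, 5, 3, 3, 3, 6, 0, 0, 7, 8)
  "42739218775" → prefix "4273" already present; 7 new (9, 2, 1, 8, 7, 7, 5)
  "234295" → prefix "2" already present; 5 new (3, 4, 2, 9, 5)
  "33708" → prefix "33708" already present; 0 new (none)
  "230852" → prefix "23" already present; 4 new (0, 8, 5, 2)
  "42735257805" → prefix "42735" already present; 6 new (2, 5, 7, 8, 0, 5)
Total nodes = 8 + 2 + 2 + 4 + 9 + 9 + 10 + 7 + 5 + 0 + 4 + 6 = 66

66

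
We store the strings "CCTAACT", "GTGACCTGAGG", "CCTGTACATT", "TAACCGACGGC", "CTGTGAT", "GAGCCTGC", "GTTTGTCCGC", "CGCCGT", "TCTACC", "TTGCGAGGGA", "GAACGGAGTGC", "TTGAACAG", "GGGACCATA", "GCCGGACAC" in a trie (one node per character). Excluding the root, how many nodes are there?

Count nodes per top-level branch (shared prefixes stored once):
  'C'-branch (CCTAACT, CCTGTACATT, CGCCGT, CTGTGAT): 25 nodes
  'G'-branch (GAACGGAGTGC, GAGCCTGC, GCCGGACAC, GGGACCATA, GTGACCTGAGG, GTTTGTCCGC): 51 nodes
  'T'-branch (TAACCGACGGC, TCTACC, TTGAACAG, TTGCGAGGGA): 30 nodes
Sum: 106

106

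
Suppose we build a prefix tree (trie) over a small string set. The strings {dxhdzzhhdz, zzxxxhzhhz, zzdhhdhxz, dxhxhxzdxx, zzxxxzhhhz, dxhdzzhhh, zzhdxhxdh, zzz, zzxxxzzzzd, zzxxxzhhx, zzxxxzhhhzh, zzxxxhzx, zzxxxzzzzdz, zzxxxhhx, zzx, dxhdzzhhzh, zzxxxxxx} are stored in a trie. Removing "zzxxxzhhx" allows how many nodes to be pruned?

After clearing the end-marker at "zzxxxzhhx", prune upward until reaching a node still needed by another word.
The suffix "x" (1 node) is used only by "zzxxxzhhx"; the node for "zzxxxzhh" still has the child "h", so pruning stops there.
Nodes removed: 1

1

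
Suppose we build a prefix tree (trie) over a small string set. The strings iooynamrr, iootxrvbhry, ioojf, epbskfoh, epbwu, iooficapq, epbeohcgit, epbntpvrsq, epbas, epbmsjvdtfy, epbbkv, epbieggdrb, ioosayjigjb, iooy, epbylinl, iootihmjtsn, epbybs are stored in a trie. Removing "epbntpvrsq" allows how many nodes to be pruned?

After clearing the end-marker at "epbntpvrsq", prune upward until reaching a node still needed by another word.
The suffix "ntpvrsq" (7 nodes) is used only by "epbntpvrsq"; the node for "epb" still has the child "s", so pruning stops there.
Nodes removed: 7

7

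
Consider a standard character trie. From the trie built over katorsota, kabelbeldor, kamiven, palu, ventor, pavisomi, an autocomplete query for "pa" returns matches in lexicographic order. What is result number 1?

Filter for "pa…" and sort: "palu", "pavisomi"
The 1st is palu.

palu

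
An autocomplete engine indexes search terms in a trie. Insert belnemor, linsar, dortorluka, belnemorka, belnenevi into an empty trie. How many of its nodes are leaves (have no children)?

A leaf is a node with no children — equivalently, the end of a word that is not a proper prefix of any other stored word.
Those words: "belnemorka", "belnenevi", "dortorluka", "linsar"
Leaf count: 4

4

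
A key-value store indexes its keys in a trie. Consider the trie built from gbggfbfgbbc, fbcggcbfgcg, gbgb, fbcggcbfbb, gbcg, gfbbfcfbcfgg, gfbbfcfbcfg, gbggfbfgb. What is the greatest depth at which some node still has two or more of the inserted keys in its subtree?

The deepest shared node is where two words last agree before diverging.
"gfbbfcfbcfg" and "gfbbfcfbcfgg" agree on "gfbbfcfbcfg" (11 characters) before diverging; nothing deeper is shared.
Longest shared-prefix length: 11

11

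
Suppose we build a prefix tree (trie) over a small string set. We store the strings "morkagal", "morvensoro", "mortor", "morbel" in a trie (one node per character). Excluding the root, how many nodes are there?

Trace insertions, counting only characters that open a new branch:
  "morkagal" → 8 new (m, o, r, k, a, g, a, l)
  "morvensoro" → prefix "mor" already present; 7 new (v, e, n, s, o, r, o)
  "mortor" → prefix "mor" already present; 3 new (t, o, r)
  "morbel" → prefix "mor" already present; 3 new (b, e, l)
Total nodes = 8 + 7 + 3 + 3 = 21

21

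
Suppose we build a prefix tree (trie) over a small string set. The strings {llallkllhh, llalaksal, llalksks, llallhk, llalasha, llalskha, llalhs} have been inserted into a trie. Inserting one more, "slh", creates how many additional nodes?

3

"slh" shares no prefix with any stored word, so all 3 characters open new nodes.
3 − 0 = 3 new nodes.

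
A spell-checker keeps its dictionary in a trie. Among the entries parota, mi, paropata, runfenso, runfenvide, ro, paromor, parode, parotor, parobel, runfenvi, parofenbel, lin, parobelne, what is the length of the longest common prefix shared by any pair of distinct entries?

The deepest shared node is where two words last agree before diverging.
e.g. "runfenvi" and "runfenvide" share the prefix "runfenvi" of length 8; no pair shares a longer one.
Longest shared-prefix length: 8

8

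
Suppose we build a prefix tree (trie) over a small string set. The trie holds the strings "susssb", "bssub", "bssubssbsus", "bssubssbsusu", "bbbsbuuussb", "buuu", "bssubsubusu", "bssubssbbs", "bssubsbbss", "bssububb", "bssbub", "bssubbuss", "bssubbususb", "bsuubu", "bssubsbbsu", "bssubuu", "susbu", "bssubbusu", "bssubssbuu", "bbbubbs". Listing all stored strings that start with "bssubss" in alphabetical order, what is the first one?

bssubssbbs

Filter for "bssubss…" and sort: "bssubssbbs", "bssubssbsus", "bssubssbsusu", "bssubssbuu"
The 1st is bssubssbbs.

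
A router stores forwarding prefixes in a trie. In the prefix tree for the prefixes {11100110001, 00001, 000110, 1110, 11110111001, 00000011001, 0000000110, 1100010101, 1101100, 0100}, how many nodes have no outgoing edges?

9

Leaves are exactly the stored words that no other stored word extends.
Those words: "0000000110", "00000011001", "00001", "000110", "0100", "1100010101", "1101100", "11100110001", "11110111001"
Leaf count: 9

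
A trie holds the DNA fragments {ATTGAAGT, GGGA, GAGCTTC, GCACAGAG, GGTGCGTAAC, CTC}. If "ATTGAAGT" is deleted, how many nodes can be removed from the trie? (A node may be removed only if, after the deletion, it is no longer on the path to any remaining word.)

After clearing the end-marker at "ATTGAAGT", prune upward until reaching a node still needed by another word.
No other word shares any prefix with "ATTGAAGT", so all 8 of its nodes go.
Nodes removed: 8

8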